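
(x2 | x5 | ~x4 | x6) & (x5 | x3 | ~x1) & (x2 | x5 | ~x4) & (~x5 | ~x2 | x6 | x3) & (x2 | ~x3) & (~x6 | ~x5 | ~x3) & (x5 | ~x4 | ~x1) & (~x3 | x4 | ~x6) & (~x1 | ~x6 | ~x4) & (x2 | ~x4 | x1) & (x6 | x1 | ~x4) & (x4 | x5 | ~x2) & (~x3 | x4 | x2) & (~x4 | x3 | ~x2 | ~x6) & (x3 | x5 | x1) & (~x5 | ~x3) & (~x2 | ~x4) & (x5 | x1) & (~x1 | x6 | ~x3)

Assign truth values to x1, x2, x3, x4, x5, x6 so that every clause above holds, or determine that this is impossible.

x1 ↦ 1,  x2 ↦ 0,  x3 ↦ 0,  x4 ↦ 1,  x5 ↦ 1,  x6 ↦ 0

Suppose x2 = 0.
Unit clause (~x3) forces x3 = 0.
Suppose x5 = 1.
Suppose x4 = 1.
Unit clause (x1) forces x1 = 1.
Unit clause (~x6) forces x6 = 0.
All clauses are satisfied.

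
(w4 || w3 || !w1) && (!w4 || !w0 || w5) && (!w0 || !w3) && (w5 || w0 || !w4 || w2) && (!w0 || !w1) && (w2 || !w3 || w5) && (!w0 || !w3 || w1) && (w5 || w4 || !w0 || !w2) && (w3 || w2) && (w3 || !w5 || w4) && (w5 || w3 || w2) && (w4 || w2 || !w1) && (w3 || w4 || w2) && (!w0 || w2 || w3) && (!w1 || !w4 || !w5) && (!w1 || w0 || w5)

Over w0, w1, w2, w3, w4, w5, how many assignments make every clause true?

There are 2^6 = 64 truth assignments over (w0, w1, w2, w3, w4, w5).
Split on w0. With w0 = true, the clauses containing w0 are satisfied and !w0 drops from the rest; 1 of the 2^5 = 32 assignments to the other variables satisfy what remains.
With w0 = false, by the same count on the reduced clause set, 10 assignments work.
(One model: w0=F, w1=F, w2=F, w3=T, w4=F, w5=T.)
Total: 1 + 10 = 11.

11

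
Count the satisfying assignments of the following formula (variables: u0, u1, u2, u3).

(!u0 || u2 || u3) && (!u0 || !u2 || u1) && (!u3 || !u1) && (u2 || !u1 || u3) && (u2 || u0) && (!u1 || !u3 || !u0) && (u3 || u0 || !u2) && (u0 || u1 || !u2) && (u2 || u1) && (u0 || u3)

There are 2^4 = 16 truth assignments over (u0, u1, u2, u3).
Check each against the 10 clauses (columns in the order u0, u1, u2, u3):
  F F F F  ✗ fails (u2 || u0)
  F F F T  ✗ fails (u2 || u0)
  F F T F  ✗ fails (u3 || u0 || !u2)
  F F T T  ✗ fails (u0 || u1 || !u2)
  F T F F  ✗ fails (u2 || !u1 || u3)
  F T F T  ✗ fails (!u3 || !u1)
  F T T F  ✗ fails (u3 || u0 || !u2)
  F T T T  ✗ fails (!u3 || !u1)
  T F F F  ✗ fails (!u0 || u2 || u3)
  T F F T  ✗ fails (u2 || u1)
  T F T F  ✗ fails (!u0 || !u2 || u1)
  T F T T  ✗ fails (!u0 || !u2 || u1)
  T T F F  ✗ fails (!u0 || u2 || u3)
  T T F T  ✗ fails (!u3 || !u1)
  T T T F  ✓ satisfies all
  T T T T  ✗ fails (!u3 || !u1)
1 of the 16 rows is a model.

1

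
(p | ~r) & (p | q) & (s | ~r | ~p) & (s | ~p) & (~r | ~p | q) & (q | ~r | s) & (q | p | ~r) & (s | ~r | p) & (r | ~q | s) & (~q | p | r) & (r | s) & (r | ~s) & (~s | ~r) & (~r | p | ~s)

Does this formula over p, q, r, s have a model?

No

Case p = 1:
(s) alone gives s = 1.
(r) alone gives r = 1.
Now (~r) is unsatisfied and unit — conflict.
Undo p and try p = 0.
(~r) alone gives r = 0.
(q) alone gives q = 1.
Now (~q) is unsatisfied and unit — conflict.
Both values of p lead to a conflict.
No assignment satisfies every clause.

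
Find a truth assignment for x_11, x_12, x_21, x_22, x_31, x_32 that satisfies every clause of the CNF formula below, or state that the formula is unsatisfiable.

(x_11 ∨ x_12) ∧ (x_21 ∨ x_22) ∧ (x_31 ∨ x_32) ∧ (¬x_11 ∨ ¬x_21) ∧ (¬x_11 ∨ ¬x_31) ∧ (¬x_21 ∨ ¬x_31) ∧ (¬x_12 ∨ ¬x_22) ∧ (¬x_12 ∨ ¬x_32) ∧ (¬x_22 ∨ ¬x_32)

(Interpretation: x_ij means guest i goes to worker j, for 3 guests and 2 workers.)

UNSATISFIABLE

Branch on x_11: set x_11 = True.
The clause (¬x_21) is unit, so x_21 = False.
The clause (x_22) is unit, so x_22 = True.
The clause (¬x_31) is unit, so x_31 = False.
The clause (x_32) is unit, so x_32 = True.
But (¬x_32) is also a unit clause — contradiction.
Undo x_11 and try x_11 = False.
The clause (x_12) is unit, so x_12 = True.
The clause (¬x_22) is unit, so x_22 = False.
The clause (x_21) is unit, so x_21 = True.
The clause (¬x_31) is unit, so x_31 = False.
The clause (x_32) is unit, so x_32 = True.
But (¬x_32) is also a unit clause — contradiction.
Neither x_11 = True nor x_11 = False works.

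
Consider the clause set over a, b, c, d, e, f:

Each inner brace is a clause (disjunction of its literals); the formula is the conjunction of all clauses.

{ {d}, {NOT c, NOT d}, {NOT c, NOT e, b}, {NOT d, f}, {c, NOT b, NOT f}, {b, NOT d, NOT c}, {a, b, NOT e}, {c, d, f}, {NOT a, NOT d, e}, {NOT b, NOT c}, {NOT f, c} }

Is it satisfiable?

No

The clause (d) is unit, so d = true.
The clause (NOT c) is unit, so c = false.
The clause (f) is unit, so f = true.
Now (NOT f) is unsatisfied and unit — conflict.
No assignment satisfies every clause.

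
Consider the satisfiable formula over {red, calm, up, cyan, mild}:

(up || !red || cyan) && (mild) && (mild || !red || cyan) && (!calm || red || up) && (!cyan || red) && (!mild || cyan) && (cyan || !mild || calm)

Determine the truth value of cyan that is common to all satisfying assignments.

True

Suppose cyan = false.
From the singleton clause (mild), mild = true.
Now (!mild) is unsatisfied and unit — conflict.
So every satisfying assignment has cyan = True.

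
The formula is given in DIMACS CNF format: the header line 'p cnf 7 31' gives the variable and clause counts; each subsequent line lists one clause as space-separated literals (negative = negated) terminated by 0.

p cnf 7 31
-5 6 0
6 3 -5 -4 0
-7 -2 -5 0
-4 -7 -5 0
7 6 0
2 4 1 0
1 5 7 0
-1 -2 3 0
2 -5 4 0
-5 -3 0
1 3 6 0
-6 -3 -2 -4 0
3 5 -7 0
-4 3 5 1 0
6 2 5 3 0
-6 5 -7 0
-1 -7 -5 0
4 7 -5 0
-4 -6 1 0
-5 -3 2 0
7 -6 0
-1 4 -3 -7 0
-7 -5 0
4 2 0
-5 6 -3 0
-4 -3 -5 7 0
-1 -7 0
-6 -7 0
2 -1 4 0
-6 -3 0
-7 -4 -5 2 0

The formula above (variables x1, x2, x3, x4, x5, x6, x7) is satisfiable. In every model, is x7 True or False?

Suppose x7 = False.
From the singleton clause (x6), x6 = True.
That conflicts with the unit clause (¬x6).
So every satisfying assignment has x7 = True.

True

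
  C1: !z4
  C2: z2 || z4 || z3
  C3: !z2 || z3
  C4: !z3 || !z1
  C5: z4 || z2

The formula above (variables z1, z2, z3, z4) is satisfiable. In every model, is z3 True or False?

True

Suppose z3 = false.
From the singleton clause (!z4), z4 = false.
From the singleton clause (z2), z2 = true.
But (!z2) is also a unit clause — contradiction.
So every satisfying assignment has z3 = True.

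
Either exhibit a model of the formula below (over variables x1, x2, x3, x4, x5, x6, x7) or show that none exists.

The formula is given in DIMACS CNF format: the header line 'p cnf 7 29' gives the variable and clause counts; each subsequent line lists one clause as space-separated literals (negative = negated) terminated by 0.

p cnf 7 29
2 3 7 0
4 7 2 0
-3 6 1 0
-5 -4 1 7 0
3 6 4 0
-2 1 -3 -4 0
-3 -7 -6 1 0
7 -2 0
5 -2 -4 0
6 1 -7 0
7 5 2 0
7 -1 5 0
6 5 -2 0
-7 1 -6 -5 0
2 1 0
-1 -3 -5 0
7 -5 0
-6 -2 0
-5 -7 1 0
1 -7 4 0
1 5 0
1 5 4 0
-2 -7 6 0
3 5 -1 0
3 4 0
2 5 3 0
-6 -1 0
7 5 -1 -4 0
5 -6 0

x1=True,  x2=False,  x3=False,  x4=True,  x5=True,  x6=False,  x7=True

Branch on x7: set x7 = True.
Branch on x6: set x6 = False.
Unit clause (x1) forces x1 = True.
Unit clause (¬x2) forces x2 = False.
Branch on x3: set x3 = False.
Unit clause (x4) forces x4 = True.
Unit clause (x5) forces x5 = True.
All clauses are satisfied.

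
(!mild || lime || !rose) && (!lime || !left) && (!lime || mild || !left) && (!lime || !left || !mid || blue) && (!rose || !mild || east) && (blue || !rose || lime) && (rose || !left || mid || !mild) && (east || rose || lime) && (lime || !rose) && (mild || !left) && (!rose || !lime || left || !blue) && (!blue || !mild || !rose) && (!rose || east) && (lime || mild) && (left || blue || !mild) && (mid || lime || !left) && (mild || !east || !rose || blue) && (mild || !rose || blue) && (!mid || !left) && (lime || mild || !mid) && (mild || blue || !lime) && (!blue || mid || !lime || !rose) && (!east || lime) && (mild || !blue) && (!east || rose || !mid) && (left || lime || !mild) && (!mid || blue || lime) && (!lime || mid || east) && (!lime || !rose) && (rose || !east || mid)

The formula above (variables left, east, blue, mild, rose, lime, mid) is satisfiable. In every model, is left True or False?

Suppose left = true.
Unit clause (!lime) forces lime = false.
Unit clause (!rose) forces rose = false.
Unit clause (east) forces east = true.
But (!east) is also a unit clause — contradiction.
So every satisfying assignment has left = False.

False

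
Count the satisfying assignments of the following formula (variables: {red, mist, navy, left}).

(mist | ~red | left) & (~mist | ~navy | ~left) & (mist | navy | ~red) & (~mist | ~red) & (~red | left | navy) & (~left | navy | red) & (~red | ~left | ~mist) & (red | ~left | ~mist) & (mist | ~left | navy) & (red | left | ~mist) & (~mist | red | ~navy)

4

There are 2^4 = 16 truth assignments over (red, mist, navy, left).
Split on mist. With mist = 1, the clauses containing mist are satisfied and ~mist drops from the rest; 0 of the 2^3 = 8 assignments to the other variables satisfy what remains.
With mist = 0, by the same count on the reduced clause set, 4 assignments work.
(One model: red=F, mist=F, navy=F, left=F.)
Total: 0 + 4 = 4.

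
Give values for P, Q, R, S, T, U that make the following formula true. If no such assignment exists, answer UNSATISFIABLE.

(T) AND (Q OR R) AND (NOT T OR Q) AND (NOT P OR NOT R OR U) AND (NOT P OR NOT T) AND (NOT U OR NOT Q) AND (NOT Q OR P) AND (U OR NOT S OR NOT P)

UNSATISFIABLE

(T) alone gives T = true.
(Q) alone gives Q = true.
(NOT P) alone gives P = false.
That conflicts with the unit clause (P).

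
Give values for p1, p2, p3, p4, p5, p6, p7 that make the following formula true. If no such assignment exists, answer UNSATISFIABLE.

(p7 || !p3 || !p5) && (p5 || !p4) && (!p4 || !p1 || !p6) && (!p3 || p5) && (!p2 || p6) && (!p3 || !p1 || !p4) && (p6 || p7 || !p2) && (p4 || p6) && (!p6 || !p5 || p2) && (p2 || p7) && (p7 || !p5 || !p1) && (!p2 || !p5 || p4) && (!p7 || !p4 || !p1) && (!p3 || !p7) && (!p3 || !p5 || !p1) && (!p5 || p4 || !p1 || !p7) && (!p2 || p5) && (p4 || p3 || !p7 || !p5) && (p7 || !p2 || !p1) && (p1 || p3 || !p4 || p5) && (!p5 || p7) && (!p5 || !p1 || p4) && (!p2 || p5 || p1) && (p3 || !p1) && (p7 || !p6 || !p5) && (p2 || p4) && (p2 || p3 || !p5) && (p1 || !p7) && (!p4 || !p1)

UNSATISFIABLE

Branch on p5: set p5 = true.
From the singleton clause (p7), p7 = true.
From the singleton clause (!p3), p3 = false.
From the singleton clause (p4), p4 = true.
From the singleton clause (!p1), p1 = false.
Now (p1) is unsatisfied and unit — conflict.
Backtrack on p5: now try p5 = false.
From the singleton clause (!p4), p4 = false.
From the singleton clause (!p3), p3 = false.
From the singleton clause (p6), p6 = true.
From the singleton clause (!p2), p2 = false.
Now (p2) is unsatisfied and unit — conflict.
Both values of p5 lead to a conflict.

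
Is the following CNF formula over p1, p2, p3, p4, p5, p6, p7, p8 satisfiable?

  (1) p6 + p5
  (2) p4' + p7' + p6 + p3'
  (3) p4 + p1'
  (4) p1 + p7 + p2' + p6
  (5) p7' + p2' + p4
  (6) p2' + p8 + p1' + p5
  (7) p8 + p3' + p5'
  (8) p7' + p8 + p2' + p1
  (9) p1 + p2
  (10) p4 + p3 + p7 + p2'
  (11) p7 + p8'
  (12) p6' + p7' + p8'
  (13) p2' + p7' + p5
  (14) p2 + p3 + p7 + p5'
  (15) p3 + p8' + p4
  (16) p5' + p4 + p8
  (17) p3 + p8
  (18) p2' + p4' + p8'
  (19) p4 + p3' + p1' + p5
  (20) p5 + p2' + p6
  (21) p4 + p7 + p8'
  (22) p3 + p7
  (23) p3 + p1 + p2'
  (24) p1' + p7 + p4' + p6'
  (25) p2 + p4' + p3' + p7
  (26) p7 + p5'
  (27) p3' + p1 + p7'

Yes

Case p6 = 1:
Case p4 = 0:
(p1') alone gives p1 = 0.
(p2) alone gives p2 = 1.
(p7') alone gives p7 = 0.
(p3) alone gives p3 = 1.
(p8') alone gives p8 = 0.
(p5') alone gives p5 = 0.
This assignment satisfies each clause.
A satisfying assignment: p1: 0, p2: 1, p3: 1, p4: 0, p5: 0, p6: 1, p7: 0, p8: 0.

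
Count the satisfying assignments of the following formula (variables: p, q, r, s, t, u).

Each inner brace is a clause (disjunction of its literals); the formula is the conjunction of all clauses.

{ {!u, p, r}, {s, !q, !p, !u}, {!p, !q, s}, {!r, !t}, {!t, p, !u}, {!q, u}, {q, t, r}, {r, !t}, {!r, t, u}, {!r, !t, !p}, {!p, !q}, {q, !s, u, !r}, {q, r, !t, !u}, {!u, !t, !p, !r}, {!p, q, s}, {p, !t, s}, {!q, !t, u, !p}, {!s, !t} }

There are 2^6 = 64 truth assignments over (p, q, r, s, t, u).
Split on s. With s = true, the clauses containing s are satisfied and !s drops from the rest; 3 of the 2^5 = 32 assignments to the other variables satisfy what remains.
With s = false, by the same count on the reduced clause set, 2 assignments work.
Total: 3 + 2 = 5.

5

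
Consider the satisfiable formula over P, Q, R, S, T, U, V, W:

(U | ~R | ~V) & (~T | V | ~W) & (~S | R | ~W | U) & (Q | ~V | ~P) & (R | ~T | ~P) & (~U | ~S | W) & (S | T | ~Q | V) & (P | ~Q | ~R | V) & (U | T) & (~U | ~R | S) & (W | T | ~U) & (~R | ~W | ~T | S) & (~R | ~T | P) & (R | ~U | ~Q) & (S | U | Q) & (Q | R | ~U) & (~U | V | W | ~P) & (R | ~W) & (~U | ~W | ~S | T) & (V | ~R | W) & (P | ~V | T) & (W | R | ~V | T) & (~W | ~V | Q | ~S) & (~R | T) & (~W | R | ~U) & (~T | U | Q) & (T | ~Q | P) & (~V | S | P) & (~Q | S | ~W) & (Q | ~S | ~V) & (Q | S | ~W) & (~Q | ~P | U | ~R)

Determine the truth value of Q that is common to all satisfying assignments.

True

Suppose Q = 0.
Branch on V: set V = 0.
Branch on T: set T = 0.
Unit clause (U) forces U = 1.
Unit clause (W) forces W = 1.
Unit clause (R) forces R = 1.
That conflicts with the unit clause (~R).
Backtrack on T: now try T = 1.
Unit clause (~W) forces W = 0.
Unit clause (~R) forces R = 0.
Unit clause (~P) forces P = 0.
Unit clause (~U) forces U = 0.
That conflicts with the unit clause (U).
Either choice for T ends in contradiction.
Backtrack on V: now try V = 1.
Unit clause (~P) forces P = 0.
Unit clause (T) forces T = 1.
Unit clause (~R) forces R = 0.
Unit clause (~U) forces U = 0.
That conflicts with the unit clause (U).
Either choice for V ends in contradiction.
So every satisfying assignment has Q = True.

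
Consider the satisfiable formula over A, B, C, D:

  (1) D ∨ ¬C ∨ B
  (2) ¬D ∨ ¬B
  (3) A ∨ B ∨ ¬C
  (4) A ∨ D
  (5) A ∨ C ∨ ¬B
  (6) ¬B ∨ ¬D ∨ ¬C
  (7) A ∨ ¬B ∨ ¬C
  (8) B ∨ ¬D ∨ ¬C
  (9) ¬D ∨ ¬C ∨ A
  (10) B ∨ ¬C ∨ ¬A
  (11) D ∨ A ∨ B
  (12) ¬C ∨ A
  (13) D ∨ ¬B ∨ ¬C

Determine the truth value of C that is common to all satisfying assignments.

Suppose C = True.
From the singleton clause (A), A = True.
From the singleton clause (B), B = True.
From the singleton clause (¬D), D = False.
But (D) is also a unit clause — contradiction.
So every satisfying assignment has C = False.

False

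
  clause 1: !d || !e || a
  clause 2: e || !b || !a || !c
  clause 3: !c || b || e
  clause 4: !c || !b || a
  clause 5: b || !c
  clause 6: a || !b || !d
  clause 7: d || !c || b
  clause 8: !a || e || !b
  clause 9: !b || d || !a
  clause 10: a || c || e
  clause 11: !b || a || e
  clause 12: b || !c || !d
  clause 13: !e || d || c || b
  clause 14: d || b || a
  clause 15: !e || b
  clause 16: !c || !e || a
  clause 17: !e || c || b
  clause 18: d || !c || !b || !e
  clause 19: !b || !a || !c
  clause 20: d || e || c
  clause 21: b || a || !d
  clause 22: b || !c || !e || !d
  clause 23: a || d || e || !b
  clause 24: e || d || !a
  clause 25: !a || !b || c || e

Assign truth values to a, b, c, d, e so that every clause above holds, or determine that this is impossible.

Try b = true.
Try c = false.
Try a = true.
From the singleton clause (e), e = true.
From the singleton clause (d), d = true.
This assignment satisfies each clause.

a: true,  b: true,  c: false,  d: true,  e: true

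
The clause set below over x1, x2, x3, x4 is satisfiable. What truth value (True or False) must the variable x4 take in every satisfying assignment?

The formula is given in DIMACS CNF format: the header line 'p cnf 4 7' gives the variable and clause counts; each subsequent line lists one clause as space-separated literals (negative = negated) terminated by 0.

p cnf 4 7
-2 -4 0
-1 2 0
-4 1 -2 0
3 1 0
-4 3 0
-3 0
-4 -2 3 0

False

Suppose x4 = True.
(¬x2) alone gives x2 = False.
(¬x1) alone gives x1 = False.
(x3) alone gives x3 = True.
Now (¬x3) is unsatisfied and unit — conflict.
So every satisfying assignment has x4 = False.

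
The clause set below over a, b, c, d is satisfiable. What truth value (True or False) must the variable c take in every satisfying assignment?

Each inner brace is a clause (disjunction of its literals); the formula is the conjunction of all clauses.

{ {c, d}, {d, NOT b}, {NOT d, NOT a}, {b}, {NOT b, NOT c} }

False

Suppose c = true.
Unit clause (b) forces b = true.
That conflicts with the unit clause (NOT b).
So every satisfying assignment has c = False.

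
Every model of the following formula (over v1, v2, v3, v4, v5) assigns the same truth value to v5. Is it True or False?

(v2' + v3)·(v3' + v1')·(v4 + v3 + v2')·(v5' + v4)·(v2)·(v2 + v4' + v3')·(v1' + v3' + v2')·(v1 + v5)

Suppose v5 = 0.
Unit clause (v2) forces v2 = 1.
Unit clause (v3) forces v3 = 1.
Unit clause (v1') forces v1 = 0.
But (v1) is also a unit clause — contradiction.
So every satisfying assignment has v5 = True.

True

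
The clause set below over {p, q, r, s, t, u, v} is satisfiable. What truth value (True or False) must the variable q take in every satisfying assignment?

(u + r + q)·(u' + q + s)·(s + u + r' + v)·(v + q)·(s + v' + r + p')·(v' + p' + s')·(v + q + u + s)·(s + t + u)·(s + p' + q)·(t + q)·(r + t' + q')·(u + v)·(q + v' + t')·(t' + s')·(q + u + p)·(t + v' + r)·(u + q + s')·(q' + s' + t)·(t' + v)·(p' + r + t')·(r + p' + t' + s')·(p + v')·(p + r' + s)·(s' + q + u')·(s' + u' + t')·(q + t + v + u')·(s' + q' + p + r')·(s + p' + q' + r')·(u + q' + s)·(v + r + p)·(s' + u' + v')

True

Suppose q = 0.
The clause (v) is unit, so v = 1.
The clause (t) is unit, so t = 1.
That conflicts with the unit clause (t').
So every satisfying assignment has q = True.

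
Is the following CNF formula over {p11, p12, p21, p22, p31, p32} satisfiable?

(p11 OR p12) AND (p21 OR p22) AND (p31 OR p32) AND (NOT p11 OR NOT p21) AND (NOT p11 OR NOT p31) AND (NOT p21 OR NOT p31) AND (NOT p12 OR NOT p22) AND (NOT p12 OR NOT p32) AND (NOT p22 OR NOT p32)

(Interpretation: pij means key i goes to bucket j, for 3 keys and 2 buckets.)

Case p11 = true:
From the singleton clause (NOT p21), p21 = false.
From the singleton clause (p22), p22 = true.
From the singleton clause (NOT p31), p31 = false.
From the singleton clause (p32), p32 = true.
Now (NOT p32) is unsatisfied and unit — conflict.
Backtrack on p11: now try p11 = false.
From the singleton clause (p12), p12 = true.
From the singleton clause (NOT p22), p22 = false.
From the singleton clause (p21), p21 = true.
From the singleton clause (NOT p31), p31 = false.
From the singleton clause (p32), p32 = true.
Now (NOT p32) is unsatisfied and unit — conflict.
Neither p11 = true nor p11 = false works.
No assignment satisfies every clause.

No, unsatisfiable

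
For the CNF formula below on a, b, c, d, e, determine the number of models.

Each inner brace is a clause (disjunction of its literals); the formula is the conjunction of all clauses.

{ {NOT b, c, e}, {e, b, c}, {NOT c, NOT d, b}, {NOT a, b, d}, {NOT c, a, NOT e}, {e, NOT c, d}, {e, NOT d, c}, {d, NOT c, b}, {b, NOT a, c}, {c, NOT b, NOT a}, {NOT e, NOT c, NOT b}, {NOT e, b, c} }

4

There are 2^5 = 32 truth assignments over (a, b, c, d, e).
Split on c. With c = true, the clauses containing c are satisfied and NOT c drops from the rest; 2 of the 2^4 = 16 assignments to the other variables satisfy what remains.
With c = false, by the same count on the reduced clause set, 2 assignments work.
Total: 2 + 2 = 4.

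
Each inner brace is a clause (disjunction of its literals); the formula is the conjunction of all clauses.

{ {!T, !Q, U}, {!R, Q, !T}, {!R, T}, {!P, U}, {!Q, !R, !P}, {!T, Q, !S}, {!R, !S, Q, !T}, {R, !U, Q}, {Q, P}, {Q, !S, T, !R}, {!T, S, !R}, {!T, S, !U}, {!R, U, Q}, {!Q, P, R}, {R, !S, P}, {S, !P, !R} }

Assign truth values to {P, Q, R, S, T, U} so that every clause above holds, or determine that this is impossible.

P: true, Q: true, R: false, S: false, T: false, U: true

Suppose R = false.
Suppose P = true.
From the singleton clause (U), U = true.
From the singleton clause (Q), Q = true.
Suppose T = false.
No clause remains; S is free.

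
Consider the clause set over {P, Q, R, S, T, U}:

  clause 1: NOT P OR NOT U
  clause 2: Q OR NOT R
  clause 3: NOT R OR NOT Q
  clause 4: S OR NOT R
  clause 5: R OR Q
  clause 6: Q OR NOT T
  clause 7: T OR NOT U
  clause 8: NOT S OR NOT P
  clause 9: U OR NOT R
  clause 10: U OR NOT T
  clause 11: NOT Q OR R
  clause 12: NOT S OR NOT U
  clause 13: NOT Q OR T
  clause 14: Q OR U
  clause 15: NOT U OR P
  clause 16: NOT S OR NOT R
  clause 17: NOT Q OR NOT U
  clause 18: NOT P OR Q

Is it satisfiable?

Try P = false.
Unit clause (NOT U) forces U = false.
Unit clause (NOT R) forces R = false.
Unit clause (Q) forces Q = true.
Now (NOT Q) is unsatisfied and unit — conflict.
So P must be the other value — set P = true.
Unit clause (NOT U) forces U = false.
Unit clause (NOT S) forces S = false.
Unit clause (NOT R) forces R = false.
Unit clause (Q) forces Q = true.
Now (NOT Q) is unsatisfied and unit — conflict.
Either choice for P ends in contradiction.
No assignment satisfies every clause.

Unsatisfiable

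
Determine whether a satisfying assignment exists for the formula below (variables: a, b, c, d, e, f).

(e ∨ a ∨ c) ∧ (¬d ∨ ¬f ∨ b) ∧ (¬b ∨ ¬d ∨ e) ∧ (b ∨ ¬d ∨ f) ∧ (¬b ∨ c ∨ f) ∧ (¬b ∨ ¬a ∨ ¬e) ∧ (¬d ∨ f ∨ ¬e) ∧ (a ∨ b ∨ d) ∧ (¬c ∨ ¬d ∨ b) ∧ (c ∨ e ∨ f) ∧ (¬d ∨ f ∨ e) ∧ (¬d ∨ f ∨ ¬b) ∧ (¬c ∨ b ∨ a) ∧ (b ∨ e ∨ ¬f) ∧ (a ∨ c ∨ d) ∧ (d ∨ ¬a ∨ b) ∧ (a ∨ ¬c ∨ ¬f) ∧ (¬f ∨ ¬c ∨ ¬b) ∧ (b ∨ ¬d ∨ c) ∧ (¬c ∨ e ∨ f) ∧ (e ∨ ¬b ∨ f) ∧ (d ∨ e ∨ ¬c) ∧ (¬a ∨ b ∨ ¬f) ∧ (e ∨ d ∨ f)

Case e = True:
Case b = True:
Unit clause (¬a) forces a = False.
Case c = True:
Unit clause (¬f) forces f = False.
Unit clause (¬d) forces d = False.
All clauses are satisfied.
A satisfying assignment: a: False,  b: True,  c: True,  d: False,  e: True,  f: False.

Satisfiable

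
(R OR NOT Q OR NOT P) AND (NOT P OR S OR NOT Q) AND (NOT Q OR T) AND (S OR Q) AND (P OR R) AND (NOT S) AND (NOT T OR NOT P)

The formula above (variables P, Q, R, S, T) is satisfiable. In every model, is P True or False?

False

Suppose P = true.
(NOT S) alone gives S = false.
(NOT Q) alone gives Q = false.
That conflicts with the unit clause (Q).
So every satisfying assignment has P = False.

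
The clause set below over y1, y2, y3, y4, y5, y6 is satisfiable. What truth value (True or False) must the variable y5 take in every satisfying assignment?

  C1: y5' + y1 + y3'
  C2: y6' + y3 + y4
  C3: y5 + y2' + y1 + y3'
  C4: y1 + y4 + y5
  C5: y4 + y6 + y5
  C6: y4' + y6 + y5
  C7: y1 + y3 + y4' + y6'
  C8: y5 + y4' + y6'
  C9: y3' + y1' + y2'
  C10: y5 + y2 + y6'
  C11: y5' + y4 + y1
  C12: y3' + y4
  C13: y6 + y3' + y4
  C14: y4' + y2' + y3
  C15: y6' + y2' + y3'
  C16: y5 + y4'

True

Suppose y5 = 0.
From the singleton clause (y4'), y4 = 0.
From the singleton clause (y1), y1 = 1.
From the singleton clause (y6), y6 = 1.
From the singleton clause (y3), y3 = 1.
But (y3') is also a unit clause — contradiction.
So every satisfying assignment has y5 = True.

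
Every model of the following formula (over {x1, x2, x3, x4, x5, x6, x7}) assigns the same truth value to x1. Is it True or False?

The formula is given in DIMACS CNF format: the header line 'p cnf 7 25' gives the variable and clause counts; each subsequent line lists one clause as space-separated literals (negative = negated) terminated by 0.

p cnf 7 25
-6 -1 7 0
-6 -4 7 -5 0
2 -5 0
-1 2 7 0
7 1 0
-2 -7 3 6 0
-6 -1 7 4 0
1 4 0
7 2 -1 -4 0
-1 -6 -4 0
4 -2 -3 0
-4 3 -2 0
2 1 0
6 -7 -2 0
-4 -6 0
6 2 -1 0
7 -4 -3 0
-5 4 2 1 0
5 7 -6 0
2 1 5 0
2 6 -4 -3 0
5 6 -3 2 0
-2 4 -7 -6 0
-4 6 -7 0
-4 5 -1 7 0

True

Suppose x1 = False.
Unit clause (x7) forces x7 = True.
Unit clause (x4) forces x4 = True.
Unit clause (x2) forces x2 = True.
Unit clause (x3) forces x3 = True.
Unit clause (x6) forces x6 = True.
Now (¬x6) is unsatisfied and unit — conflict.
So every satisfying assignment has x1 = True.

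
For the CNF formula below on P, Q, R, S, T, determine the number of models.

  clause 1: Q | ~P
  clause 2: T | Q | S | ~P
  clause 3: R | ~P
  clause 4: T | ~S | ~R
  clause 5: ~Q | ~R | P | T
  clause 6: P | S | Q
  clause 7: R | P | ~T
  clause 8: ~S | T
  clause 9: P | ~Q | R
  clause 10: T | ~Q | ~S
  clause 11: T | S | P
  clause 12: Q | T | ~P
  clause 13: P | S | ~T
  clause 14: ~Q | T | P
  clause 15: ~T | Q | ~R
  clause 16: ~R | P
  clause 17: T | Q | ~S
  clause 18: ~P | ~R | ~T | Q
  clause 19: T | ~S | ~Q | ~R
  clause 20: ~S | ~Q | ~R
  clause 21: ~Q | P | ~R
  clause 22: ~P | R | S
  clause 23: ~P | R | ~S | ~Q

2

There are 2^5 = 32 truth assignments over (P, Q, R, S, T).
Split on P. With P = 1, the clauses containing P are satisfied and ~P drops from the rest; 2 of the 2^4 = 16 assignments to the other variables satisfy what remains.
With P = 0, by the same count on the reduced clause set, 0 assignments work.
(One model: P=T, Q=T, R=T, S=F, T=F.)
Total: 2 + 0 = 2.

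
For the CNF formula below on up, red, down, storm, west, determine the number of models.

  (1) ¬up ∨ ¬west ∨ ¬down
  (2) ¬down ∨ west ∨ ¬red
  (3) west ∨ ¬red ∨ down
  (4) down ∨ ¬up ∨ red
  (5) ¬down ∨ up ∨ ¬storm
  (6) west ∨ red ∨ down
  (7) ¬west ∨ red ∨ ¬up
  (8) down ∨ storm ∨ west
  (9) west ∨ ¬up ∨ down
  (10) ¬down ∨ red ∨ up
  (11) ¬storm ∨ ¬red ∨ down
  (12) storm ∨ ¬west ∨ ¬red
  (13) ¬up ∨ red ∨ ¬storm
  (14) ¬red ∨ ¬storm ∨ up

3

There are 2^5 = 32 truth assignments over (up, red, down, storm, west).
Split on red. With red = True, the clauses containing red are satisfied and ¬red drops from the rest; 0 of the 2^4 = 16 assignments to the other variables satisfy what remains.
With red = False, by the same count on the reduced clause set, 3 assignments work.
(One model: up=F, red=F, down=F, storm=F, west=T.)
Total: 0 + 3 = 3.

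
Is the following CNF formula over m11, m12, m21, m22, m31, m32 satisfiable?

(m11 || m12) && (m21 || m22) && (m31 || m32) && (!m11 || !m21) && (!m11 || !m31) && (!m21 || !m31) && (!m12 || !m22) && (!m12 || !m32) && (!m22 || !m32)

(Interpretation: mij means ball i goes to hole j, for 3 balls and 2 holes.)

Unsatisfiable

Try m11 = true.
(!m21) alone gives m21 = false.
(m22) alone gives m22 = true.
(!m31) alone gives m31 = false.
(m32) alone gives m32 = true.
That conflicts with the unit clause (!m32).
Backtrack on m11: now try m11 = false.
(m12) alone gives m12 = true.
(!m22) alone gives m22 = false.
(m21) alone gives m21 = true.
(!m31) alone gives m31 = false.
(m32) alone gives m32 = true.
That conflicts with the unit clause (!m32).
Neither m11 = true nor m11 = false works.
No assignment satisfies every clause.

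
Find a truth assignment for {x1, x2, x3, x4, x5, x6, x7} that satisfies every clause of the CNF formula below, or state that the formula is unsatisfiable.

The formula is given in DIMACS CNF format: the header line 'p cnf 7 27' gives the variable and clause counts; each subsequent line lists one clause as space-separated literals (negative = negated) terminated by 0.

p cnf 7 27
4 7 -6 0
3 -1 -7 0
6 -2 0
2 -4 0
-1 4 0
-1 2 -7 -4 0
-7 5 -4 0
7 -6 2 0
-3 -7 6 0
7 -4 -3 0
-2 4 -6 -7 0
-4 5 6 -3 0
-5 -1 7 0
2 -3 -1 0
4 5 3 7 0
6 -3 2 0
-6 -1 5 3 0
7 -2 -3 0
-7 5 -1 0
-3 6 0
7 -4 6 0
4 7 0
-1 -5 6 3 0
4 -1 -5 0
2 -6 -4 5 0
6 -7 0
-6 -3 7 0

Branch on x6: set x6 = True.
Branch on x4: set x4 = True.
From the singleton clause (x2), x2 = True.
Branch on x7: set x7 = False.
From the singleton clause (¬x3), x3 = False.
Branch on x5: set x5 = False.
From the singleton clause (¬x1), x1 = False.
This assignment satisfies each clause.

x1=False, x2=True, x3=False, x4=True, x5=False, x6=True, x7=False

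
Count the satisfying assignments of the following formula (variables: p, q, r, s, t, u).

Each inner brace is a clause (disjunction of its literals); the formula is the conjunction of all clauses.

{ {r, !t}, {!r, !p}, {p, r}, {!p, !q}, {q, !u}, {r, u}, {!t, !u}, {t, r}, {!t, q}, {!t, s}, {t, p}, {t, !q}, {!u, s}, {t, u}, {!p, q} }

There are 2^6 = 64 truth assignments over (p, q, r, s, t, u).
Split on t. With t = true, the clauses containing t are satisfied and !t drops from the rest; 1 of the 2^5 = 32 assignments to the other variables satisfy what remains.
With t = false, by the same count on the reduced clause set, 0 assignments work.
(One model: p=F, q=T, r=T, s=T, t=T, u=F.)
Total: 1 + 0 = 1.

1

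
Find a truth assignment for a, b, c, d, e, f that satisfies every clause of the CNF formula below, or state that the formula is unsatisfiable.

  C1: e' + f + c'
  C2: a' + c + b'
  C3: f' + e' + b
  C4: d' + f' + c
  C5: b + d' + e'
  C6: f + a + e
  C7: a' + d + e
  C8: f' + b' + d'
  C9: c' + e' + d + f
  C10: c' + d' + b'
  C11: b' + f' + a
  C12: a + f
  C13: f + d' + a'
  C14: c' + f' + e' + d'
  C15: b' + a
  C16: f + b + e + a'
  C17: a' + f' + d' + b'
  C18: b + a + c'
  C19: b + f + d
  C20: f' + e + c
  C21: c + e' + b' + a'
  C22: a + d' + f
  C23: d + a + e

a: 1,  b: 1,  c: 1,  d: 0,  e: 1,  f: 1

Branch on a: set a = 1.
Branch on c: set c = 1.
Branch on e: set e = 1.
(f) alone gives f = 1.
(b) alone gives b = 1.
(d') alone gives d = 0.
All clauses are satisfied.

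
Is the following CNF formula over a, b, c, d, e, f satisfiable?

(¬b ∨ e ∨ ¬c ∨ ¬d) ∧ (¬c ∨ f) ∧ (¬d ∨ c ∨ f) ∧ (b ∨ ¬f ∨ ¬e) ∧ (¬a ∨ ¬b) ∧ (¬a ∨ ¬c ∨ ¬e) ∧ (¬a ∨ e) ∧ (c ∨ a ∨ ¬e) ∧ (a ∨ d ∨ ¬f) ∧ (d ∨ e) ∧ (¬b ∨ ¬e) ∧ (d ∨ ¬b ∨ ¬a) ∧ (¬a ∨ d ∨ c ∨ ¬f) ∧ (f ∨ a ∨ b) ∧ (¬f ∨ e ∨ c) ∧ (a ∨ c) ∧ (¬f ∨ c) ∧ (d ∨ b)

Branch on c: set c = True.
The clause (f) is unit, so f = True.
Branch on b: set b = False.
The clause (¬e) is unit, so e = False.
The clause (¬a) is unit, so a = False.
The clause (d) is unit, so d = True.
All clauses are satisfied.
A satisfying assignment: a: False,  b: False,  c: True,  d: True,  e: False,  f: True.

Satisfiable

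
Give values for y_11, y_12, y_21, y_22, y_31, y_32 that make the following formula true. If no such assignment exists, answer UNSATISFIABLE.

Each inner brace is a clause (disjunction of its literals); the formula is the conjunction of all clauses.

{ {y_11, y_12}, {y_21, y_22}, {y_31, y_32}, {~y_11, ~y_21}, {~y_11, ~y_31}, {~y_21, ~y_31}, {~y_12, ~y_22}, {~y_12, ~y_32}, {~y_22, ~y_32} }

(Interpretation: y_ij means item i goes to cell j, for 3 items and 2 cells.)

UNSATISFIABLE

Suppose y_11 = 1.
From the singleton clause (~y_21), y_21 = 0.
From the singleton clause (y_22), y_22 = 1.
From the singleton clause (~y_31), y_31 = 0.
From the singleton clause (y_32), y_32 = 1.
Now (~y_32) is unsatisfied and unit — conflict.
That branch fails; take y_11 = 0 instead.
From the singleton clause (y_12), y_12 = 1.
From the singleton clause (~y_22), y_22 = 0.
From the singleton clause (y_21), y_21 = 1.
From the singleton clause (~y_31), y_31 = 0.
From the singleton clause (y_32), y_32 = 1.
Now (~y_32) is unsatisfied and unit — conflict.
Both values of y_11 lead to a conflict.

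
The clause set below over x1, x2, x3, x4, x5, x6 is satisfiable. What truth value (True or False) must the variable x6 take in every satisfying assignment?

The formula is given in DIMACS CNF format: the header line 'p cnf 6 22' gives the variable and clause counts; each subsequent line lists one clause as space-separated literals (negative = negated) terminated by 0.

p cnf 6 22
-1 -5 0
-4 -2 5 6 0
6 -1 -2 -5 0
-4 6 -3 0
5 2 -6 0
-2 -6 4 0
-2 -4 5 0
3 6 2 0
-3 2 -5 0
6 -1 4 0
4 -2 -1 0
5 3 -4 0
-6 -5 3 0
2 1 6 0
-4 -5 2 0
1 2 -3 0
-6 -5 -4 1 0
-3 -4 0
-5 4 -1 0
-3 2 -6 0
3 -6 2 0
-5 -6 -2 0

Suppose x6 = True.
Suppose x1 = False.
Suppose x5 = True.
(x3) alone gives x3 = True.
(x2) alone gives x2 = True.
But (¬x2) is also a unit clause — contradiction.
Undo x5 and try x5 = False.
(x2) alone gives x2 = True.
(x4) alone gives x4 = True.
But (¬x4) is also a unit clause — contradiction.
Either choice for x5 ends in contradiction.
Undo x1 and try x1 = True.
(¬x5) alone gives x5 = False.
(x2) alone gives x2 = True.
(x4) alone gives x4 = True.
But (¬x4) is also a unit clause — contradiction.
Either choice for x1 ends in contradiction.
So every satisfying assignment has x6 = False.

False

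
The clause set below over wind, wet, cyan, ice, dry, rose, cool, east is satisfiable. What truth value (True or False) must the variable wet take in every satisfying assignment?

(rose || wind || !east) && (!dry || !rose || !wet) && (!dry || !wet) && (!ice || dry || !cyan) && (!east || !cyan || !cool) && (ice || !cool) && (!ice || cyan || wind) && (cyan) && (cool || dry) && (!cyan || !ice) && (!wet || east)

Suppose wet = true.
(!dry) alone gives dry = false.
(cyan) alone gives cyan = true.
(!ice) alone gives ice = false.
(!cool) alone gives cool = false.
Now (cool) is unsatisfied and unit — conflict.
So every satisfying assignment has wet = False.

False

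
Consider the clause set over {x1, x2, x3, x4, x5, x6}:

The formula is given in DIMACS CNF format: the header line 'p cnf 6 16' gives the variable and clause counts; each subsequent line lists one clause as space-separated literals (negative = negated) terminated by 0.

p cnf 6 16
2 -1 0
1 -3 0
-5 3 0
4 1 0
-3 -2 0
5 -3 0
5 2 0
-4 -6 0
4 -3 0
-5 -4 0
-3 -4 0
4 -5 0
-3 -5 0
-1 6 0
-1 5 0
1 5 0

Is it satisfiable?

Branch on x2: set x2 = True.
From the singleton clause (¬x3), x3 = False.
From the singleton clause (¬x5), x5 = False.
From the singleton clause (¬x1), x1 = False.
That conflicts with the unit clause (x1).
Undo x2 and try x2 = False.
From the singleton clause (¬x1), x1 = False.
From the singleton clause (¬x3), x3 = False.
From the singleton clause (¬x5), x5 = False.
That conflicts with the unit clause (x5).
Both values of x2 lead to a conflict.
No assignment satisfies every clause.

No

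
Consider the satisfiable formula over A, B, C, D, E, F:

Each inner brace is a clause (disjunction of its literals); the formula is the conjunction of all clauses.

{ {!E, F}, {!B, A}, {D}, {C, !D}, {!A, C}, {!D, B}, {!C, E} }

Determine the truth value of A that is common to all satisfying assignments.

True

Suppose A = false.
From the singleton clause (!B), B = false.
From the singleton clause (D), D = true.
But (!D) is also a unit clause — contradiction.
So every satisfying assignment has A = True.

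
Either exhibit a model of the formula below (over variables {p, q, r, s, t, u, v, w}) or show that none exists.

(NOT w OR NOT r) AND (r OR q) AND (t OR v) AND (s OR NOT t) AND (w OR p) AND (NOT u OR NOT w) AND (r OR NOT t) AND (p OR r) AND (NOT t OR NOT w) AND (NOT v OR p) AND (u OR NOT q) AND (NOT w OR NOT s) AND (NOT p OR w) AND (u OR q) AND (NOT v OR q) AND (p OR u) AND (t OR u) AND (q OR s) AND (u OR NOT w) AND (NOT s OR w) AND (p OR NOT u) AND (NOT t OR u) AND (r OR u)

UNSATISFIABLE

Try w = false.
From the singleton clause (p), p = true.
But (NOT p) is also a unit clause — contradiction.
Undo w and try w = true.
From the singleton clause (NOT r), r = false.
From the singleton clause (q), q = true.
From the singleton clause (NOT u), u = false.
But (u) is also a unit clause — contradiction.
Either choice for w ends in contradiction.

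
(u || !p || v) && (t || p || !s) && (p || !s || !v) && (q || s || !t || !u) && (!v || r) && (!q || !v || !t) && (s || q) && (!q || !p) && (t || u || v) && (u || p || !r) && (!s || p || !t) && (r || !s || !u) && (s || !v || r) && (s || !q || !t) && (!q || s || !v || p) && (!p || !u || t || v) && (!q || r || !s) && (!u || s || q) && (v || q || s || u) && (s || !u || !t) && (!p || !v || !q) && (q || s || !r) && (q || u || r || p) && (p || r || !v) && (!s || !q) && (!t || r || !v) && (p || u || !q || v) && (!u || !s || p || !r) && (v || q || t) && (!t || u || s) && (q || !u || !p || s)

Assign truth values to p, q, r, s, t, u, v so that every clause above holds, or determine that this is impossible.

Branch on v: set v = false.
Branch on u: set u = true.
Branch on s: set s = true.
The clause (r) is unit, so r = true.
The clause (!q) is unit, so q = false.
The clause (p) is unit, so p = true.
The clause (t) is unit, so t = true.
Every clause now holds.

p: true,  q: false,  r: true,  s: true,  t: true,  u: true,  v: false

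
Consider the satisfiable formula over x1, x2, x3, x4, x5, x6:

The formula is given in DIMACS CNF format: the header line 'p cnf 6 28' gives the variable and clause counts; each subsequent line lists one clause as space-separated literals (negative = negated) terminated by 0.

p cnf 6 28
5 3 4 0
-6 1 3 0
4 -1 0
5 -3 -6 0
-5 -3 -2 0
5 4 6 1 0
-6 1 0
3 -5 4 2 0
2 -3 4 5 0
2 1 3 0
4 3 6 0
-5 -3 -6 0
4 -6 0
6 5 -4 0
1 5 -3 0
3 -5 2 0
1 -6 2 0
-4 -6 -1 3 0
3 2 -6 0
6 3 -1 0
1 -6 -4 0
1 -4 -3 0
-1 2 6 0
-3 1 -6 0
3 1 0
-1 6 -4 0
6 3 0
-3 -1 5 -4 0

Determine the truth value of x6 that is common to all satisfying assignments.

Suppose x6 = True.
(x1) alone gives x1 = True.
(x4) alone gives x4 = True.
(x3) alone gives x3 = True.
(x5) alone gives x5 = True.
But (¬x5) is also a unit clause — contradiction.
So every satisfying assignment has x6 = False.

False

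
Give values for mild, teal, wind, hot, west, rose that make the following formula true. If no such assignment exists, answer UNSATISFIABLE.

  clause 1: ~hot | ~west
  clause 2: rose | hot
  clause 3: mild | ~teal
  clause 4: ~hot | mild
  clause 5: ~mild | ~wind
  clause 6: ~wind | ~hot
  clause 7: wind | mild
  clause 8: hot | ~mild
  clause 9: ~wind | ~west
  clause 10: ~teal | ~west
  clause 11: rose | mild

Branch on hot: set hot = 1.
From the singleton clause (~west), west = 0.
From the singleton clause (mild), mild = 1.
From the singleton clause (~wind), wind = 0.
All clauses hold; teal, rose can take either value.

mild: 1, teal: 0, wind: 0, hot: 1, west: 0, rose: 0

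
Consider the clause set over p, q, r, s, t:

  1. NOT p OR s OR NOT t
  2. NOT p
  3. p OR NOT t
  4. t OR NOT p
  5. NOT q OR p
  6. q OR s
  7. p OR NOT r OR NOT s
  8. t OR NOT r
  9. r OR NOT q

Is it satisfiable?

Yes, satisfiable

The clause (NOT p) is unit, so p = false.
The clause (NOT t) is unit, so t = false.
The clause (NOT q) is unit, so q = false.
The clause (s) is unit, so s = true.
The clause (NOT r) is unit, so r = false.
Every clause now holds.
A satisfying assignment: p=false, q=false, r=false, s=true, t=false.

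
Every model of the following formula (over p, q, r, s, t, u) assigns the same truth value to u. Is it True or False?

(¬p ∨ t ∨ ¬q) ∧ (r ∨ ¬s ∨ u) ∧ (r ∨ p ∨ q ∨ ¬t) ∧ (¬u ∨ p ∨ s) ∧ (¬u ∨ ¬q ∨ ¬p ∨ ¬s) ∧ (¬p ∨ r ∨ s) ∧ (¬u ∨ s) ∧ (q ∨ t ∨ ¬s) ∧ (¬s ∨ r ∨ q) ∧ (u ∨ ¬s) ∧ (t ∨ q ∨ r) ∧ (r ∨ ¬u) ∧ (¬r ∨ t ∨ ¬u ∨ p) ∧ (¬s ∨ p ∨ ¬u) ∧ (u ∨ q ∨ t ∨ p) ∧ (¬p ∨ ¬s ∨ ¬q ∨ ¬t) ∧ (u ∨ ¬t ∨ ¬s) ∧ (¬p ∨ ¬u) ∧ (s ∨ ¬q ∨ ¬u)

Suppose u = True.
Unit clause (s) forces s = True.
Unit clause (r) forces r = True.
Unit clause (p) forces p = True.
But (¬p) is also a unit clause — contradiction.
So every satisfying assignment has u = False.

False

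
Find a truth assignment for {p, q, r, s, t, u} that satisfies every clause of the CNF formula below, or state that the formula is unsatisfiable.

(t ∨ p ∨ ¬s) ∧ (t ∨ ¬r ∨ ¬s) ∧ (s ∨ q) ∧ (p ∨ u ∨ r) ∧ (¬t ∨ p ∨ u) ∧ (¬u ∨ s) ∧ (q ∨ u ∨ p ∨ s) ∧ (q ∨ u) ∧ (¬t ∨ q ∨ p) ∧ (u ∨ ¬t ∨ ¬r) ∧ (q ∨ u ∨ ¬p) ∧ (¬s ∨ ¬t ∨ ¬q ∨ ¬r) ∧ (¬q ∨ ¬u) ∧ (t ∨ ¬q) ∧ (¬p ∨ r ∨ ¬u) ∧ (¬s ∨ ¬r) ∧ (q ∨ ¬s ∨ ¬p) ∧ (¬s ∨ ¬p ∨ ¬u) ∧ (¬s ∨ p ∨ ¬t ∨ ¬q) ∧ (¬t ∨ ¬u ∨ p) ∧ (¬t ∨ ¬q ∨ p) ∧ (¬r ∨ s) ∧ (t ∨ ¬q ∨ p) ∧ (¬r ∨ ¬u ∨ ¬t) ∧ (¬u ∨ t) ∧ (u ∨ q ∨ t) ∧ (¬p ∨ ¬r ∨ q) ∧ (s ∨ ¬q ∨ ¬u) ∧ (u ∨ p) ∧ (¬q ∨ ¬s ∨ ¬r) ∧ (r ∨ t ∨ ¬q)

p: True, q: True, r: False, s: True, t: True, u: False

Try s = True.
Unit clause (¬r) forces r = False.
Try t = True.
Try p = True.
Unit clause (¬u) forces u = False.
Unit clause (q) forces q = True.
This assignment satisfies each clause.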